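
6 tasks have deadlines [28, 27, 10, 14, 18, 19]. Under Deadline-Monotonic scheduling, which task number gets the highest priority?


Sort tasks by relative deadline (ascending):
  Task 3: deadline = 10
  Task 4: deadline = 14
  Task 5: deadline = 18
  Task 6: deadline = 19
  Task 2: deadline = 27
  Task 1: deadline = 28
Priority order (highest first): [3, 4, 5, 6, 2, 1]
Highest priority task = 3

3


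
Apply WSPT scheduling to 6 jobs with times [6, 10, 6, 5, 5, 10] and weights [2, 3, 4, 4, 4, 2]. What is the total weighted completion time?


Compute p/w ratios and sort ascending (WSPT): [(5, 4), (5, 4), (6, 4), (6, 2), (10, 3), (10, 2)]
Compute weighted completion times:
  Job (p=5,w=4): C=5, w*C=4*5=20
  Job (p=5,w=4): C=10, w*C=4*10=40
  Job (p=6,w=4): C=16, w*C=4*16=64
  Job (p=6,w=2): C=22, w*C=2*22=44
  Job (p=10,w=3): C=32, w*C=3*32=96
  Job (p=10,w=2): C=42, w*C=2*42=84
Total weighted completion time = 348

348


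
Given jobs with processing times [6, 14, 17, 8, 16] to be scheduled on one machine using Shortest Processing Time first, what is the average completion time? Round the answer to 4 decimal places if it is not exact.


Sort jobs by processing time (SPT order): [6, 8, 14, 16, 17]
Compute completion times sequentially:
  Job 1: processing = 6, completes at 6
  Job 2: processing = 8, completes at 14
  Job 3: processing = 14, completes at 28
  Job 4: processing = 16, completes at 44
  Job 5: processing = 17, completes at 61
Sum of completion times = 153
Average completion time = 153/5 = 30.6

30.6


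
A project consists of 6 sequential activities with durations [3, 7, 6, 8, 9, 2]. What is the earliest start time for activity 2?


Activity 2 starts after activities 1 through 1 complete.
Predecessor durations: [3]
ES = 3 = 3

3


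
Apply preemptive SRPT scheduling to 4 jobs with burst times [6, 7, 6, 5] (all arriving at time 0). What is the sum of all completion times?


Since all jobs arrive at t=0, SRPT equals SPT ordering.
SPT order: [5, 6, 6, 7]
Completion times:
  Job 1: p=5, C=5
  Job 2: p=6, C=11
  Job 3: p=6, C=17
  Job 4: p=7, C=24
Total completion time = 5 + 11 + 17 + 24 = 57

57


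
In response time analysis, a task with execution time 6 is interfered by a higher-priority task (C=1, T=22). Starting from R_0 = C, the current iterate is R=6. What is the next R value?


R_next = C + ceil(R_prev / T_hp) * C_hp
ceil(6 / 22) = ceil(0.2727) = 1
Interference = 1 * 1 = 1
R_next = 6 + 1 = 7

7


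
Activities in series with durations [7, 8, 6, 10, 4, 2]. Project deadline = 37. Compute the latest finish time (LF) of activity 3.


LF(activity 3) = deadline - sum of successor durations
Successors: activities 4 through 6 with durations [10, 4, 2]
Sum of successor durations = 16
LF = 37 - 16 = 21

21


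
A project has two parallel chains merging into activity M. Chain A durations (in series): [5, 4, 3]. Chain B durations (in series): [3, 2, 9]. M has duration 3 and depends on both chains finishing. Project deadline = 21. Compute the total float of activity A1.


Forward pass: ES(A1) = sum of predecessors on chain A = 0
EF = ES + duration = 0 + 5 = 5
Backward pass: LF(M) = deadline = 21; LS(M) = 21 - 3 = 18
LF(A1) = LS(M) - sum(successors on chain A) = 18 - 7 = 11
LS = LF - duration = 11 - 5 = 6
Total float = LS - ES = 6 - 0 = 6

6


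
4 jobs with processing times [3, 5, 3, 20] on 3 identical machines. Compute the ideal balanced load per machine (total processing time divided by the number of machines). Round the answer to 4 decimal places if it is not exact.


Total processing time = 3 + 5 + 3 + 20 = 31
Number of machines = 3
Ideal balanced load = 31 / 3 = 10.3333

10.3333


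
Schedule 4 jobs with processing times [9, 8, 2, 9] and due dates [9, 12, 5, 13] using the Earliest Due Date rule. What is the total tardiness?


Sort by due date (EDD order): [(2, 5), (9, 9), (8, 12), (9, 13)]
Compute completion times and tardiness:
  Job 1: p=2, d=5, C=2, tardiness=max(0,2-5)=0
  Job 2: p=9, d=9, C=11, tardiness=max(0,11-9)=2
  Job 3: p=8, d=12, C=19, tardiness=max(0,19-12)=7
  Job 4: p=9, d=13, C=28, tardiness=max(0,28-13)=15
Total tardiness = 24

24


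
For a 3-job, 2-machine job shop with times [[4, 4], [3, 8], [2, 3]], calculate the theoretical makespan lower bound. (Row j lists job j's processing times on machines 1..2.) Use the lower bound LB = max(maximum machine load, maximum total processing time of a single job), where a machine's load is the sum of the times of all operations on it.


Machine loads:
  Machine 1: 4 + 3 + 2 = 9
  Machine 2: 4 + 8 + 3 = 15
Max machine load = 15
Job totals:
  Job 1: 8
  Job 2: 11
  Job 3: 5
Max job total = 11
Lower bound = max(15, 11) = 15

15


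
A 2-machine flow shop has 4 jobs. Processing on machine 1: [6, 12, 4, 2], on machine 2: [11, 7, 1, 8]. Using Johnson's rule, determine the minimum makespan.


Apply Johnson's rule:
  Group 1 (a <= b): [(4, 2, 8), (1, 6, 11)]
  Group 2 (a > b): [(2, 12, 7), (3, 4, 1)]
Optimal job order: [4, 1, 2, 3]
Schedule:
  Job 4: M1 done at 2, M2 done at 10
  Job 1: M1 done at 8, M2 done at 21
  Job 2: M1 done at 20, M2 done at 28
  Job 3: M1 done at 24, M2 done at 29
Makespan = 29

29


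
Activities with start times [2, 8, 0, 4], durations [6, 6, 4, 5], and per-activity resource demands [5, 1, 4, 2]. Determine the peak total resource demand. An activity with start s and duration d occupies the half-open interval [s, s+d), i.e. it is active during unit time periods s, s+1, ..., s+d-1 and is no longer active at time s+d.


Each activity i is active on [start_i, start_i + duration_i).
Compute total resource usage per time slot:
  t=0: active resources = [4], total = 4
  t=1: active resources = [4], total = 4
  t=2: active resources = [5, 4], total = 9
  t=3: active resources = [5, 4], total = 9
  t=4: active resources = [5, 2], total = 7
  t=5: active resources = [5, 2], total = 7
  t=6: active resources = [5, 2], total = 7
  t=7: active resources = [5, 2], total = 7
  t=8: active resources = [1, 2], total = 3
  t=9: active resources = [1], total = 1
  t=10: active resources = [1], total = 1
  t=11: active resources = [1], total = 1
  t=12: active resources = [1], total = 1
  t=13: active resources = [1], total = 1
Peak resource demand = 9

9


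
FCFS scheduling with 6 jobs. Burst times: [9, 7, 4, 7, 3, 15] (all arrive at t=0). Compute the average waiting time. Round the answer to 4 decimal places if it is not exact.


FCFS order (as given): [9, 7, 4, 7, 3, 15]
Waiting times:
  Job 1: wait = 0
  Job 2: wait = 9
  Job 3: wait = 16
  Job 4: wait = 20
  Job 5: wait = 27
  Job 6: wait = 30
Sum of waiting times = 102
Average waiting time = 102/6 = 17.0

17.0


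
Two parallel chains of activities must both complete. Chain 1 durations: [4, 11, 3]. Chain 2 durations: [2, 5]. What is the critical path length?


Path A total = 4 + 11 + 3 = 18
Path B total = 2 + 5 = 7
Critical path = longest path = max(18, 7) = 18

18


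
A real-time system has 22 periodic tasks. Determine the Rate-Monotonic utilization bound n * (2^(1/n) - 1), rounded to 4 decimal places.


Compute 2^(1/22) = 1.0320082797
Subtract 1: 1.0320082797 - 1 = 0.0320082797
Multiply by n: 22 * 0.0320082797 = 0.7041821534
Round to 4 dp: 0.7042

0.7042


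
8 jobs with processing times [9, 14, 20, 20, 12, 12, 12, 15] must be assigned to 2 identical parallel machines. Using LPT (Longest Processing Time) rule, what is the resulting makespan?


Sort jobs in decreasing order (LPT): [20, 20, 15, 14, 12, 12, 12, 9]
Assign each job to the least loaded machine:
  Machine 1: jobs [20, 15, 12, 9], load = 56
  Machine 2: jobs [20, 14, 12, 12], load = 58
Makespan = max load = 58

58


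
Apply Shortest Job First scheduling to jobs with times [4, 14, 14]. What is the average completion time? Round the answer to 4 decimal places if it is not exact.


SJF order (ascending): [4, 14, 14]
Completion times:
  Job 1: burst=4, C=4
  Job 2: burst=14, C=18
  Job 3: burst=14, C=32
Average completion = 54/3 = 18.0

18.0


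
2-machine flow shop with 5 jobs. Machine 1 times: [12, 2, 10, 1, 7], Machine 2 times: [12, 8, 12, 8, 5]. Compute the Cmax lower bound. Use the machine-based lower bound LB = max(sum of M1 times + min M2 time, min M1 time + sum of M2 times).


LB1 = sum(M1 times) + min(M2 times) = 32 + 5 = 37
LB2 = min(M1 times) + sum(M2 times) = 1 + 45 = 46
Lower bound = max(LB1, LB2) = max(37, 46) = 46

46


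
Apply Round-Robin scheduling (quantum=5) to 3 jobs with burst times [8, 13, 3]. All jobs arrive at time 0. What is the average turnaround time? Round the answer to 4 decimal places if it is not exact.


Time quantum = 5
Execution trace:
  J1 runs 5 units, time = 5
  J2 runs 5 units, time = 10
  J3 runs 3 units, time = 13
  J1 runs 3 units, time = 16
  J2 runs 5 units, time = 21
  J2 runs 3 units, time = 24
Finish times: [16, 24, 13]
Average turnaround = 53/3 = 17.6667

17.6667


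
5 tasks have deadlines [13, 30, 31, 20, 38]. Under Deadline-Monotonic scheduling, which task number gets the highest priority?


Sort tasks by relative deadline (ascending):
  Task 1: deadline = 13
  Task 4: deadline = 20
  Task 2: deadline = 30
  Task 3: deadline = 31
  Task 5: deadline = 38
Priority order (highest first): [1, 4, 2, 3, 5]
Highest priority task = 1

1


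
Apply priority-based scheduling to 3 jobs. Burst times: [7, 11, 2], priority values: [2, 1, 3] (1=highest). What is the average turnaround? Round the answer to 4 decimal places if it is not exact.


Sort by priority (ascending = highest first):
Order: [(1, 11), (2, 7), (3, 2)]
Completion times:
  Priority 1, burst=11, C=11
  Priority 2, burst=7, C=18
  Priority 3, burst=2, C=20
Average turnaround = 49/3 = 16.3333

16.3333


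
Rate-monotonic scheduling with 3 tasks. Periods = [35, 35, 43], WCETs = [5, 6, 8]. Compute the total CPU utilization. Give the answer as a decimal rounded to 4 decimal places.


Compute individual utilizations (exact fractions):
  Task 1: C/T = 5/35 = 1/7 (approx. 0.1429)
  Task 2: C/T = 6/35 (approx. 0.1714)
  Task 3: C/T = 8/43 (approx. 0.186)
Total utilization U = 1/7 + 6/35 + 8/43 = 753/1505
Rounded to 4 decimal places: U = 0.5003
RM (Liu & Layland) bound for 3 tasks = 0.779763; compare with U = 753/1505 (approx. 0.500332)
U <= bound, so schedulable by RM sufficient condition.

0.5003


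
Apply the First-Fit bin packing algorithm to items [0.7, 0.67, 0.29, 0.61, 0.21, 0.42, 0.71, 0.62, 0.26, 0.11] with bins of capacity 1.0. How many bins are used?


Place items sequentially using First-Fit:
  Item 0.7 -> new Bin 1
  Item 0.67 -> new Bin 2
  Item 0.29 -> Bin 1 (now 0.99)
  Item 0.61 -> new Bin 3
  Item 0.21 -> Bin 2 (now 0.88)
  Item 0.42 -> new Bin 4
  Item 0.71 -> new Bin 5
  Item 0.62 -> new Bin 6
  Item 0.26 -> Bin 3 (now 0.87)
  Item 0.11 -> Bin 2 (now 0.99)
Total bins used = 6

6


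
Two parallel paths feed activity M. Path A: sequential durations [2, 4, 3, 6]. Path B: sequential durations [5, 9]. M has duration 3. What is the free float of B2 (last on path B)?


ES(B2) = sum of predecessors on chain B = 5
EF(B2) = ES + duration = 5 + 9 = 14
Successor of B2 is M. ES(M) = max(sum(A), sum(B)) = max(15, 14) = 15
Free float = ES(successor) - EF(current) = 15 - 14 = 1

1


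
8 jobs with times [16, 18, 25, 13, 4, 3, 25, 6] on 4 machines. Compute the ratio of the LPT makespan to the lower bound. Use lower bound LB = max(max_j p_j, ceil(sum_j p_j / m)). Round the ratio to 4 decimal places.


LPT order: [25, 25, 18, 16, 13, 6, 4, 3]
Machine loads after assignment: [28, 25, 28, 29]
LPT makespan = 29
Lower bound = max(max_job, ceil(total/4)) = max(25, 28) = 28
Ratio = 29 / 28 = 1.0357

1.0357


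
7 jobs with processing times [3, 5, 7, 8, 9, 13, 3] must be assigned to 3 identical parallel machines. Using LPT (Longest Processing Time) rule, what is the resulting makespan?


Sort jobs in decreasing order (LPT): [13, 9, 8, 7, 5, 3, 3]
Assign each job to the least loaded machine:
  Machine 1: jobs [13, 3], load = 16
  Machine 2: jobs [9, 5, 3], load = 17
  Machine 3: jobs [8, 7], load = 15
Makespan = max load = 17

17


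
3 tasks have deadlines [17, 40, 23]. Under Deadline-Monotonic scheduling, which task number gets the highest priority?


Sort tasks by relative deadline (ascending):
  Task 1: deadline = 17
  Task 3: deadline = 23
  Task 2: deadline = 40
Priority order (highest first): [1, 3, 2]
Highest priority task = 1

1


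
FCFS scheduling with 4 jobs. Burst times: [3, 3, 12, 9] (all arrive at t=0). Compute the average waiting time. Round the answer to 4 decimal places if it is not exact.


FCFS order (as given): [3, 3, 12, 9]
Waiting times:
  Job 1: wait = 0
  Job 2: wait = 3
  Job 3: wait = 6
  Job 4: wait = 18
Sum of waiting times = 27
Average waiting time = 27/4 = 6.75

6.75


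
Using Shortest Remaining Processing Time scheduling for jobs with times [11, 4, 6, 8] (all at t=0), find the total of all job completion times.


Since all jobs arrive at t=0, SRPT equals SPT ordering.
SPT order: [4, 6, 8, 11]
Completion times:
  Job 1: p=4, C=4
  Job 2: p=6, C=10
  Job 3: p=8, C=18
  Job 4: p=11, C=29
Total completion time = 4 + 10 + 18 + 29 = 61

61


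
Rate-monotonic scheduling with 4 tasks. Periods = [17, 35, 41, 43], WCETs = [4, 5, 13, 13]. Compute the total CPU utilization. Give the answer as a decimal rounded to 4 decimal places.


Compute individual utilizations (exact fractions):
  Task 1: C/T = 4/17 (approx. 0.2353)
  Task 2: C/T = 5/35 = 1/7 (approx. 0.1429)
  Task 3: C/T = 13/41 (approx. 0.3171)
  Task 4: C/T = 13/43 (approx. 0.3023)
Total utilization U = 4/17 + 1/7 + 13/41 + 13/43 = 209283/209797
Rounded to 4 decimal places: U = 0.9976
RM (Liu & Layland) bound for 4 tasks = 0.756828; compare with U = 209283/209797 (approx. 0.997550)
bound < U <= 1, so the RM sufficient condition is not met (inconclusive; an exact test such as response-time analysis is needed).

0.9976


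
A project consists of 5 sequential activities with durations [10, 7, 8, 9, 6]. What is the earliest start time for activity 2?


Activity 2 starts after activities 1 through 1 complete.
Predecessor durations: [10]
ES = 10 = 10

10


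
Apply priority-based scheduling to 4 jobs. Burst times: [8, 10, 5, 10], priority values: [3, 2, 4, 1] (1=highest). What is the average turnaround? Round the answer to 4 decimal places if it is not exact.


Sort by priority (ascending = highest first):
Order: [(1, 10), (2, 10), (3, 8), (4, 5)]
Completion times:
  Priority 1, burst=10, C=10
  Priority 2, burst=10, C=20
  Priority 3, burst=8, C=28
  Priority 4, burst=5, C=33
Average turnaround = 91/4 = 22.75

22.75


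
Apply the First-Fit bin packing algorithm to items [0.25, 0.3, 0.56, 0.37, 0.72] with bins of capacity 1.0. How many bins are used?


Place items sequentially using First-Fit:
  Item 0.25 -> new Bin 1
  Item 0.3 -> Bin 1 (now 0.55)
  Item 0.56 -> new Bin 2
  Item 0.37 -> Bin 1 (now 0.92)
  Item 0.72 -> new Bin 3
Total bins used = 3

3


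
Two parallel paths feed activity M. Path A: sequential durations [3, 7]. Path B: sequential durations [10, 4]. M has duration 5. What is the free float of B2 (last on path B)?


ES(B2) = sum of predecessors on chain B = 10
EF(B2) = ES + duration = 10 + 4 = 14
Successor of B2 is M. ES(M) = max(sum(A), sum(B)) = max(10, 14) = 14
Free float = ES(successor) - EF(current) = 14 - 14 = 0

0


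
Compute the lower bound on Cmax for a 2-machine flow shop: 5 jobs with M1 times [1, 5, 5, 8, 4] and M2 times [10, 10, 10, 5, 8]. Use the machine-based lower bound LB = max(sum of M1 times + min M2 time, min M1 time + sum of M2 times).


LB1 = sum(M1 times) + min(M2 times) = 23 + 5 = 28
LB2 = min(M1 times) + sum(M2 times) = 1 + 43 = 44
Lower bound = max(LB1, LB2) = max(28, 44) = 44

44


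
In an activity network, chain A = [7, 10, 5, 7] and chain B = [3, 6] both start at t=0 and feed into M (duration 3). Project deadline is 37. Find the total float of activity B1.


Forward pass: ES(B1) = sum of predecessors on chain B = 0
EF = ES + duration = 0 + 3 = 3
Backward pass: LF(M) = deadline = 37; LS(M) = 37 - 3 = 34
LF(B1) = LS(M) - sum(successors on chain B) = 34 - 6 = 28
LS = LF - duration = 28 - 3 = 25
Total float = LS - ES = 25 - 0 = 25

25


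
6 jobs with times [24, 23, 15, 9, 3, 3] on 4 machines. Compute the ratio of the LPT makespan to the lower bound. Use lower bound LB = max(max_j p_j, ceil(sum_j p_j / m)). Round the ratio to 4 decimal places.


LPT order: [24, 23, 15, 9, 3, 3]
Machine loads after assignment: [24, 23, 15, 15]
LPT makespan = 24
Lower bound = max(max_job, ceil(total/4)) = max(24, 20) = 24
Ratio = 24 / 24 = 1.0

1.0


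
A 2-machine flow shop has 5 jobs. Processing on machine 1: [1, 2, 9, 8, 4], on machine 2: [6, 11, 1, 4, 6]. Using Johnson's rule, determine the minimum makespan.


Apply Johnson's rule:
  Group 1 (a <= b): [(1, 1, 6), (2, 2, 11), (5, 4, 6)]
  Group 2 (a > b): [(4, 8, 4), (3, 9, 1)]
Optimal job order: [1, 2, 5, 4, 3]
Schedule:
  Job 1: M1 done at 1, M2 done at 7
  Job 2: M1 done at 3, M2 done at 18
  Job 5: M1 done at 7, M2 done at 24
  Job 4: M1 done at 15, M2 done at 28
  Job 3: M1 done at 24, M2 done at 29
Makespan = 29

29


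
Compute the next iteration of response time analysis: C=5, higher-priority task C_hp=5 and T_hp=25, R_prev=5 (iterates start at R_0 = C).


R_next = C + ceil(R_prev / T_hp) * C_hp
ceil(5 / 25) = ceil(0.2) = 1
Interference = 1 * 5 = 5
R_next = 5 + 5 = 10

10


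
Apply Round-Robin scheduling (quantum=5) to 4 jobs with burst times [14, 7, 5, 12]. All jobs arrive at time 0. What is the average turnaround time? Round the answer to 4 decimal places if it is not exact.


Time quantum = 5
Execution trace:
  J1 runs 5 units, time = 5
  J2 runs 5 units, time = 10
  J3 runs 5 units, time = 15
  J4 runs 5 units, time = 20
  J1 runs 5 units, time = 25
  J2 runs 2 units, time = 27
  J4 runs 5 units, time = 32
  J1 runs 4 units, time = 36
  J4 runs 2 units, time = 38
Finish times: [36, 27, 15, 38]
Average turnaround = 116/4 = 29.0

29.0


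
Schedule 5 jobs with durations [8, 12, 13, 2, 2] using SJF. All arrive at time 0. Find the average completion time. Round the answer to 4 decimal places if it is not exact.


SJF order (ascending): [2, 2, 8, 12, 13]
Completion times:
  Job 1: burst=2, C=2
  Job 2: burst=2, C=4
  Job 3: burst=8, C=12
  Job 4: burst=12, C=24
  Job 5: burst=13, C=37
Average completion = 79/5 = 15.8

15.8


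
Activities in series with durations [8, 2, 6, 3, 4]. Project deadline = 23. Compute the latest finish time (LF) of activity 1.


LF(activity 1) = deadline - sum of successor durations
Successors: activities 2 through 5 with durations [2, 6, 3, 4]
Sum of successor durations = 15
LF = 23 - 15 = 8

8


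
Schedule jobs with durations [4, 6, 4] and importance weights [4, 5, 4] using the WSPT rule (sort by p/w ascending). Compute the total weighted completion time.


Compute p/w ratios and sort ascending (WSPT): [(4, 4), (4, 4), (6, 5)]
Compute weighted completion times:
  Job (p=4,w=4): C=4, w*C=4*4=16
  Job (p=4,w=4): C=8, w*C=4*8=32
  Job (p=6,w=5): C=14, w*C=5*14=70
Total weighted completion time = 118

118


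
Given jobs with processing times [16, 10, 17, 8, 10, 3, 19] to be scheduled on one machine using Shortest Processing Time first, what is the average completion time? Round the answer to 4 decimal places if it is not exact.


Sort jobs by processing time (SPT order): [3, 8, 10, 10, 16, 17, 19]
Compute completion times sequentially:
  Job 1: processing = 3, completes at 3
  Job 2: processing = 8, completes at 11
  Job 3: processing = 10, completes at 21
  Job 4: processing = 10, completes at 31
  Job 5: processing = 16, completes at 47
  Job 6: processing = 17, completes at 64
  Job 7: processing = 19, completes at 83
Sum of completion times = 260
Average completion time = 260/7 = 37.1429

37.1429


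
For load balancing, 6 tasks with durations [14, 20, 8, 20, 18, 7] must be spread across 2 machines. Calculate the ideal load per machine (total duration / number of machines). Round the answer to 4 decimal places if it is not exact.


Total processing time = 14 + 20 + 8 + 20 + 18 + 7 = 87
Number of machines = 2
Ideal balanced load = 87 / 2 = 43.5

43.5


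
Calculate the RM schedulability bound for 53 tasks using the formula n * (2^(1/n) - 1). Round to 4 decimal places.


Compute 2^(1/53) = 1.0131641430
Subtract 1: 1.0131641430 - 1 = 0.0131641430
Multiply by n: 53 * 0.0131641430 = 0.6976995790
Round to 4 dp: 0.6977

0.6977


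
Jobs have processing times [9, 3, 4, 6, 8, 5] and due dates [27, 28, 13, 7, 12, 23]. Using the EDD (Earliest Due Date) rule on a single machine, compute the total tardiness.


Sort by due date (EDD order): [(6, 7), (8, 12), (4, 13), (5, 23), (9, 27), (3, 28)]
Compute completion times and tardiness:
  Job 1: p=6, d=7, C=6, tardiness=max(0,6-7)=0
  Job 2: p=8, d=12, C=14, tardiness=max(0,14-12)=2
  Job 3: p=4, d=13, C=18, tardiness=max(0,18-13)=5
  Job 4: p=5, d=23, C=23, tardiness=max(0,23-23)=0
  Job 5: p=9, d=27, C=32, tardiness=max(0,32-27)=5
  Job 6: p=3, d=28, C=35, tardiness=max(0,35-28)=7
Total tardiness = 19

19


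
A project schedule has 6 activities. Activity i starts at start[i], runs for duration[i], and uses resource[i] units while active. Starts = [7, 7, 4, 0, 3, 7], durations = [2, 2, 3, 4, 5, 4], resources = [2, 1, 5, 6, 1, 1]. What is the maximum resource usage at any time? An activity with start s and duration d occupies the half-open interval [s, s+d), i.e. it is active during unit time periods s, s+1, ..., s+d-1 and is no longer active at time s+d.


Each activity i is active on [start_i, start_i + duration_i).
Compute total resource usage per time slot:
  t=0: active resources = [6], total = 6
  t=1: active resources = [6], total = 6
  t=2: active resources = [6], total = 6
  t=3: active resources = [6, 1], total = 7
  t=4: active resources = [5, 1], total = 6
  t=5: active resources = [5, 1], total = 6
  t=6: active resources = [5, 1], total = 6
  t=7: active resources = [2, 1, 1, 1], total = 5
  t=8: active resources = [2, 1, 1], total = 4
  t=9: active resources = [1], total = 1
  t=10: active resources = [1], total = 1
Peak resource demand = 7

7


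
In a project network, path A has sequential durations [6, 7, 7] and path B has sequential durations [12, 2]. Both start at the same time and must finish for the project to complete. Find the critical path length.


Path A total = 6 + 7 + 7 = 20
Path B total = 12 + 2 = 14
Critical path = longest path = max(20, 14) = 20

20


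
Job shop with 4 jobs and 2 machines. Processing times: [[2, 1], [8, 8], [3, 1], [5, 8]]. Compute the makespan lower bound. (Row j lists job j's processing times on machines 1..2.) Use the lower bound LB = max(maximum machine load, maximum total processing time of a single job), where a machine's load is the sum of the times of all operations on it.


Machine loads:
  Machine 1: 2 + 8 + 3 + 5 = 18
  Machine 2: 1 + 8 + 1 + 8 = 18
Max machine load = 18
Job totals:
  Job 1: 3
  Job 2: 16
  Job 3: 4
  Job 4: 13
Max job total = 16
Lower bound = max(18, 16) = 18

18


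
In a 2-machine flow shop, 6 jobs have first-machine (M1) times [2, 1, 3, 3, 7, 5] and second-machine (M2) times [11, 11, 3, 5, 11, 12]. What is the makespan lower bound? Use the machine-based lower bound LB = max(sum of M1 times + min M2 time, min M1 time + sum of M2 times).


LB1 = sum(M1 times) + min(M2 times) = 21 + 3 = 24
LB2 = min(M1 times) + sum(M2 times) = 1 + 53 = 54
Lower bound = max(LB1, LB2) = max(24, 54) = 54

54


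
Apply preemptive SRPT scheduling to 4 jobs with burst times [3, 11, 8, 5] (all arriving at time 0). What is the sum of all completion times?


Since all jobs arrive at t=0, SRPT equals SPT ordering.
SPT order: [3, 5, 8, 11]
Completion times:
  Job 1: p=3, C=3
  Job 2: p=5, C=8
  Job 3: p=8, C=16
  Job 4: p=11, C=27
Total completion time = 3 + 8 + 16 + 27 = 54

54


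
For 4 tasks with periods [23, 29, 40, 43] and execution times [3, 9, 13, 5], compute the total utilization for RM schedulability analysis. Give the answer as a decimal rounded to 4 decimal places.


Compute individual utilizations (exact fractions):
  Task 1: C/T = 3/23 (approx. 0.1304)
  Task 2: C/T = 9/29 (approx. 0.3103)
  Task 3: C/T = 13/40 (approx. 0.325)
  Task 4: C/T = 5/43 (approx. 0.1163)
Total utilization U = 3/23 + 9/29 + 13/40 + 5/43 = 1011933/1147240
Rounded to 4 decimal places: U = 0.8821
RM (Liu & Layland) bound for 4 tasks = 0.756828; compare with U = 1011933/1147240 (approx. 0.882059)
bound < U <= 1, so the RM sufficient condition is not met (inconclusive; an exact test such as response-time analysis is needed).

0.8821


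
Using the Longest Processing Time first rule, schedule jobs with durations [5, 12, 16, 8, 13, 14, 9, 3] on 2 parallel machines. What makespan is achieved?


Sort jobs in decreasing order (LPT): [16, 14, 13, 12, 9, 8, 5, 3]
Assign each job to the least loaded machine:
  Machine 1: jobs [16, 12, 8, 5], load = 41
  Machine 2: jobs [14, 13, 9, 3], load = 39
Makespan = max load = 41

41


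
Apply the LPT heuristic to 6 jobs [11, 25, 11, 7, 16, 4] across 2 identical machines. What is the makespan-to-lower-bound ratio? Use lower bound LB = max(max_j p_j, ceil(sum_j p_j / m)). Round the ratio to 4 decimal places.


LPT order: [25, 16, 11, 11, 7, 4]
Machine loads after assignment: [36, 38]
LPT makespan = 38
Lower bound = max(max_job, ceil(total/2)) = max(25, 37) = 37
Ratio = 38 / 37 = 1.027

1.027


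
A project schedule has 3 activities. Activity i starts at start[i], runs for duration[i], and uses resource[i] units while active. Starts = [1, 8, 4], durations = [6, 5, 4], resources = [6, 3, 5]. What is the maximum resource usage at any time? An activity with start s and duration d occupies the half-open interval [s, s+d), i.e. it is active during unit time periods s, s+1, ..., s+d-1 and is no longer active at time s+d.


Each activity i is active on [start_i, start_i + duration_i).
Compute total resource usage per time slot:
  t=0: active resources = [], total = 0
  t=1: active resources = [6], total = 6
  t=2: active resources = [6], total = 6
  t=3: active resources = [6], total = 6
  t=4: active resources = [6, 5], total = 11
  t=5: active resources = [6, 5], total = 11
  t=6: active resources = [6, 5], total = 11
  t=7: active resources = [5], total = 5
  t=8: active resources = [3], total = 3
  t=9: active resources = [3], total = 3
  t=10: active resources = [3], total = 3
  t=11: active resources = [3], total = 3
  t=12: active resources = [3], total = 3
Peak resource demand = 11

11


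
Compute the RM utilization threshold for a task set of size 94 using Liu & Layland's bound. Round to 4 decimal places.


Compute 2^(1/94) = 1.0074011604
Subtract 1: 1.0074011604 - 1 = 0.0074011604
Multiply by n: 94 * 0.0074011604 = 0.6957090776
Round to 4 dp: 0.6957

0.6957


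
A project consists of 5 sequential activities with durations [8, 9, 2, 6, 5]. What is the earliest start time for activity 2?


Activity 2 starts after activities 1 through 1 complete.
Predecessor durations: [8]
ES = 8 = 8

8


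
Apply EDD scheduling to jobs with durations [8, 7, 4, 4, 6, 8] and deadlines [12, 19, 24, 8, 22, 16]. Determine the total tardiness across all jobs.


Sort by due date (EDD order): [(4, 8), (8, 12), (8, 16), (7, 19), (6, 22), (4, 24)]
Compute completion times and tardiness:
  Job 1: p=4, d=8, C=4, tardiness=max(0,4-8)=0
  Job 2: p=8, d=12, C=12, tardiness=max(0,12-12)=0
  Job 3: p=8, d=16, C=20, tardiness=max(0,20-16)=4
  Job 4: p=7, d=19, C=27, tardiness=max(0,27-19)=8
  Job 5: p=6, d=22, C=33, tardiness=max(0,33-22)=11
  Job 6: p=4, d=24, C=37, tardiness=max(0,37-24)=13
Total tardiness = 36

36


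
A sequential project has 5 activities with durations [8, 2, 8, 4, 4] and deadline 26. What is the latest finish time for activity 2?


LF(activity 2) = deadline - sum of successor durations
Successors: activities 3 through 5 with durations [8, 4, 4]
Sum of successor durations = 16
LF = 26 - 16 = 10

10


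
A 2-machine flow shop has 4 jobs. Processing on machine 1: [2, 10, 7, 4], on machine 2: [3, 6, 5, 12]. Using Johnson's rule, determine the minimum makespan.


Apply Johnson's rule:
  Group 1 (a <= b): [(1, 2, 3), (4, 4, 12)]
  Group 2 (a > b): [(2, 10, 6), (3, 7, 5)]
Optimal job order: [1, 4, 2, 3]
Schedule:
  Job 1: M1 done at 2, M2 done at 5
  Job 4: M1 done at 6, M2 done at 18
  Job 2: M1 done at 16, M2 done at 24
  Job 3: M1 done at 23, M2 done at 29
Makespan = 29

29


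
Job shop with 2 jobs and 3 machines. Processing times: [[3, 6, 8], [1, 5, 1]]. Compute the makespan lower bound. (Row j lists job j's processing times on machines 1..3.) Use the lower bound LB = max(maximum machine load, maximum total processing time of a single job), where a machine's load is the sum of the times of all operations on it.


Machine loads:
  Machine 1: 3 + 1 = 4
  Machine 2: 6 + 5 = 11
  Machine 3: 8 + 1 = 9
Max machine load = 11
Job totals:
  Job 1: 17
  Job 2: 7
Max job total = 17
Lower bound = max(11, 17) = 17

17


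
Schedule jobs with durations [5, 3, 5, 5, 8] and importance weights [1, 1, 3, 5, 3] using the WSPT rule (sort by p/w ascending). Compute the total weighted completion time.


Compute p/w ratios and sort ascending (WSPT): [(5, 5), (5, 3), (8, 3), (3, 1), (5, 1)]
Compute weighted completion times:
  Job (p=5,w=5): C=5, w*C=5*5=25
  Job (p=5,w=3): C=10, w*C=3*10=30
  Job (p=8,w=3): C=18, w*C=3*18=54
  Job (p=3,w=1): C=21, w*C=1*21=21
  Job (p=5,w=1): C=26, w*C=1*26=26
Total weighted completion time = 156

156


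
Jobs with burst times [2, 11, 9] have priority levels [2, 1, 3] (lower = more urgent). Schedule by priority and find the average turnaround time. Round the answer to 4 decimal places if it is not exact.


Sort by priority (ascending = highest first):
Order: [(1, 11), (2, 2), (3, 9)]
Completion times:
  Priority 1, burst=11, C=11
  Priority 2, burst=2, C=13
  Priority 3, burst=9, C=22
Average turnaround = 46/3 = 15.3333

15.3333


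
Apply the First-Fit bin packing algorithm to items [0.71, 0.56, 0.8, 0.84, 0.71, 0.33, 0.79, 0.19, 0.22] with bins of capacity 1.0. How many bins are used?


Place items sequentially using First-Fit:
  Item 0.71 -> new Bin 1
  Item 0.56 -> new Bin 2
  Item 0.8 -> new Bin 3
  Item 0.84 -> new Bin 4
  Item 0.71 -> new Bin 5
  Item 0.33 -> Bin 2 (now 0.89)
  Item 0.79 -> new Bin 6
  Item 0.19 -> Bin 1 (now 0.9)
  Item 0.22 -> Bin 5 (now 0.93)
Total bins used = 6

6


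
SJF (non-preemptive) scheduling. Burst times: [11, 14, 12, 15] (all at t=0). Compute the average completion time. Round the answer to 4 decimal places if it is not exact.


SJF order (ascending): [11, 12, 14, 15]
Completion times:
  Job 1: burst=11, C=11
  Job 2: burst=12, C=23
  Job 3: burst=14, C=37
  Job 4: burst=15, C=52
Average completion = 123/4 = 30.75

30.75


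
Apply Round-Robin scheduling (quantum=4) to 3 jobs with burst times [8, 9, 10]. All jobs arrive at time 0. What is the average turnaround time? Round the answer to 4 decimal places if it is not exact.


Time quantum = 4
Execution trace:
  J1 runs 4 units, time = 4
  J2 runs 4 units, time = 8
  J3 runs 4 units, time = 12
  J1 runs 4 units, time = 16
  J2 runs 4 units, time = 20
  J3 runs 4 units, time = 24
  J2 runs 1 units, time = 25
  J3 runs 2 units, time = 27
Finish times: [16, 25, 27]
Average turnaround = 68/3 = 22.6667

22.6667


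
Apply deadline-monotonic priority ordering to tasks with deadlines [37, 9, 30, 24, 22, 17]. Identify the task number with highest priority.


Sort tasks by relative deadline (ascending):
  Task 2: deadline = 9
  Task 6: deadline = 17
  Task 5: deadline = 22
  Task 4: deadline = 24
  Task 3: deadline = 30
  Task 1: deadline = 37
Priority order (highest first): [2, 6, 5, 4, 3, 1]
Highest priority task = 2

2


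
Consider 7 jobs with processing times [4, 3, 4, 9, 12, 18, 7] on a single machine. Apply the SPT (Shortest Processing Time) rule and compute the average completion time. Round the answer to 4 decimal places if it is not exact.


Sort jobs by processing time (SPT order): [3, 4, 4, 7, 9, 12, 18]
Compute completion times sequentially:
  Job 1: processing = 3, completes at 3
  Job 2: processing = 4, completes at 7
  Job 3: processing = 4, completes at 11
  Job 4: processing = 7, completes at 18
  Job 5: processing = 9, completes at 27
  Job 6: processing = 12, completes at 39
  Job 7: processing = 18, completes at 57
Sum of completion times = 162
Average completion time = 162/7 = 23.1429

23.1429


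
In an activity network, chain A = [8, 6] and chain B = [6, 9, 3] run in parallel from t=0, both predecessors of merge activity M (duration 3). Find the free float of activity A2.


ES(A2) = sum of predecessors on chain A = 8
EF(A2) = ES + duration = 8 + 6 = 14
Successor of A2 is M. ES(M) = max(sum(A), sum(B)) = max(14, 18) = 18
Free float = ES(successor) - EF(current) = 18 - 14 = 4

4


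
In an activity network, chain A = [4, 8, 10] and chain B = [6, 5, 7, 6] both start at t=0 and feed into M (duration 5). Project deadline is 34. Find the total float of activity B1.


Forward pass: ES(B1) = sum of predecessors on chain B = 0
EF = ES + duration = 0 + 6 = 6
Backward pass: LF(M) = deadline = 34; LS(M) = 34 - 5 = 29
LF(B1) = LS(M) - sum(successors on chain B) = 29 - 18 = 11
LS = LF - duration = 11 - 6 = 5
Total float = LS - ES = 5 - 0 = 5

5


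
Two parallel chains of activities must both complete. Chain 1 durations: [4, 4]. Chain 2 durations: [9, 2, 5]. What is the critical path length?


Path A total = 4 + 4 = 8
Path B total = 9 + 2 + 5 = 16
Critical path = longest path = max(8, 16) = 16

16


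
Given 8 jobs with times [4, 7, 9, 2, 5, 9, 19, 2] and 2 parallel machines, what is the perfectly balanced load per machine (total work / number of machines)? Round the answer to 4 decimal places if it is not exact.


Total processing time = 4 + 7 + 9 + 2 + 5 + 9 + 19 + 2 = 57
Number of machines = 2
Ideal balanced load = 57 / 2 = 28.5

28.5


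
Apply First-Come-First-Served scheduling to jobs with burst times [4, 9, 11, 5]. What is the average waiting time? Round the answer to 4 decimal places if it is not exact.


FCFS order (as given): [4, 9, 11, 5]
Waiting times:
  Job 1: wait = 0
  Job 2: wait = 4
  Job 3: wait = 13
  Job 4: wait = 24
Sum of waiting times = 41
Average waiting time = 41/4 = 10.25

10.25


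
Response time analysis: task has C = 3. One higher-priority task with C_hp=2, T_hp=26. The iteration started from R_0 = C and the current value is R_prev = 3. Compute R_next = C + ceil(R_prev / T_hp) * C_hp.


R_next = C + ceil(R_prev / T_hp) * C_hp
ceil(3 / 26) = ceil(0.1154) = 1
Interference = 1 * 2 = 2
R_next = 3 + 2 = 5

5


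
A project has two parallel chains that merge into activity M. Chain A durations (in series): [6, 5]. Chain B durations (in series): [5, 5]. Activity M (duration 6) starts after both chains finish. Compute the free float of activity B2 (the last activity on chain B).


ES(B2) = sum of predecessors on chain B = 5
EF(B2) = ES + duration = 5 + 5 = 10
Successor of B2 is M. ES(M) = max(sum(A), sum(B)) = max(11, 10) = 11
Free float = ES(successor) - EF(current) = 11 - 10 = 1

1


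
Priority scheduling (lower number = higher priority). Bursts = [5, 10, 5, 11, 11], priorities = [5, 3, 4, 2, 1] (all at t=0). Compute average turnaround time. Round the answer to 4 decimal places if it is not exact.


Sort by priority (ascending = highest first):
Order: [(1, 11), (2, 11), (3, 10), (4, 5), (5, 5)]
Completion times:
  Priority 1, burst=11, C=11
  Priority 2, burst=11, C=22
  Priority 3, burst=10, C=32
  Priority 4, burst=5, C=37
  Priority 5, burst=5, C=42
Average turnaround = 144/5 = 28.8

28.8


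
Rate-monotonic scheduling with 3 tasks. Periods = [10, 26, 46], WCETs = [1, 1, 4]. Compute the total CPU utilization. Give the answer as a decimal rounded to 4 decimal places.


Compute individual utilizations (exact fractions):
  Task 1: C/T = 1/10 (approx. 0.1)
  Task 2: C/T = 1/26 (approx. 0.0385)
  Task 3: C/T = 4/46 = 2/23 (approx. 0.087)
Total utilization U = 1/10 + 1/26 + 2/23 = 337/1495
Rounded to 4 decimal places: U = 0.2254
RM (Liu & Layland) bound for 3 tasks = 0.779763; compare with U = 337/1495 (approx. 0.225418)
U <= bound, so schedulable by RM sufficient condition.

0.2254


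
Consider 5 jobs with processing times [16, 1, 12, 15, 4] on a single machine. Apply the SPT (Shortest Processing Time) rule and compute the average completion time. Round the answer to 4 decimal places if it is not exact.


Sort jobs by processing time (SPT order): [1, 4, 12, 15, 16]
Compute completion times sequentially:
  Job 1: processing = 1, completes at 1
  Job 2: processing = 4, completes at 5
  Job 3: processing = 12, completes at 17
  Job 4: processing = 15, completes at 32
  Job 5: processing = 16, completes at 48
Sum of completion times = 103
Average completion time = 103/5 = 20.6

20.6


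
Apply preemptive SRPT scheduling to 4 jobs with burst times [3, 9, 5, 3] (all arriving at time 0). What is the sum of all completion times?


Since all jobs arrive at t=0, SRPT equals SPT ordering.
SPT order: [3, 3, 5, 9]
Completion times:
  Job 1: p=3, C=3
  Job 2: p=3, C=6
  Job 3: p=5, C=11
  Job 4: p=9, C=20
Total completion time = 3 + 6 + 11 + 20 = 40

40


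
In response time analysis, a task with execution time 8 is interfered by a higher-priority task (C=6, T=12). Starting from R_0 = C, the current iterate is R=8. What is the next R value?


R_next = C + ceil(R_prev / T_hp) * C_hp
ceil(8 / 12) = ceil(0.6667) = 1
Interference = 1 * 6 = 6
R_next = 8 + 6 = 14

14


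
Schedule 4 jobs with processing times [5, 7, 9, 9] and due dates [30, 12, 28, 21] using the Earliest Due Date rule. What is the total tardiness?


Sort by due date (EDD order): [(7, 12), (9, 21), (9, 28), (5, 30)]
Compute completion times and tardiness:
  Job 1: p=7, d=12, C=7, tardiness=max(0,7-12)=0
  Job 2: p=9, d=21, C=16, tardiness=max(0,16-21)=0
  Job 3: p=9, d=28, C=25, tardiness=max(0,25-28)=0
  Job 4: p=5, d=30, C=30, tardiness=max(0,30-30)=0
Total tardiness = 0

0


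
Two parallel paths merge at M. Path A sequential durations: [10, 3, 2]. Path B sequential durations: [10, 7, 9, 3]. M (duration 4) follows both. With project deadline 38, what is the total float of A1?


Forward pass: ES(A1) = sum of predecessors on chain A = 0
EF = ES + duration = 0 + 10 = 10
Backward pass: LF(M) = deadline = 38; LS(M) = 38 - 4 = 34
LF(A1) = LS(M) - sum(successors on chain A) = 34 - 5 = 29
LS = LF - duration = 29 - 10 = 19
Total float = LS - ES = 19 - 0 = 19

19


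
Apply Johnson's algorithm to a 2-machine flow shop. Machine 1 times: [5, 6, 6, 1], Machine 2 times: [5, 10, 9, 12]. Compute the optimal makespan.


Apply Johnson's rule:
  Group 1 (a <= b): [(4, 1, 12), (1, 5, 5), (2, 6, 10), (3, 6, 9)]
  Group 2 (a > b): []
Optimal job order: [4, 1, 2, 3]
Schedule:
  Job 4: M1 done at 1, M2 done at 13
  Job 1: M1 done at 6, M2 done at 18
  Job 2: M1 done at 12, M2 done at 28
  Job 3: M1 done at 18, M2 done at 37
Makespan = 37

37


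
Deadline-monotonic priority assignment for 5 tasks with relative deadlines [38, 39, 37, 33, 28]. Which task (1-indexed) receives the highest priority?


Sort tasks by relative deadline (ascending):
  Task 5: deadline = 28
  Task 4: deadline = 33
  Task 3: deadline = 37
  Task 1: deadline = 38
  Task 2: deadline = 39
Priority order (highest first): [5, 4, 3, 1, 2]
Highest priority task = 5

5


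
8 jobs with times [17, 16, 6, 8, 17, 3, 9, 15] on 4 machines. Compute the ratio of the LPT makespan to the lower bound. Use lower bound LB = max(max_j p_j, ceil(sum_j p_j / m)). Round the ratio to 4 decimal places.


LPT order: [17, 17, 16, 15, 9, 8, 6, 3]
Machine loads after assignment: [23, 20, 24, 24]
LPT makespan = 24
Lower bound = max(max_job, ceil(total/4)) = max(17, 23) = 23
Ratio = 24 / 23 = 1.0435

1.0435


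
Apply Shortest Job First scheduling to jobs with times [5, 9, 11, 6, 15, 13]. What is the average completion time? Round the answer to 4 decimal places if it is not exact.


SJF order (ascending): [5, 6, 9, 11, 13, 15]
Completion times:
  Job 1: burst=5, C=5
  Job 2: burst=6, C=11
  Job 3: burst=9, C=20
  Job 4: burst=11, C=31
  Job 5: burst=13, C=44
  Job 6: burst=15, C=59
Average completion = 170/6 = 28.3333

28.3333
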